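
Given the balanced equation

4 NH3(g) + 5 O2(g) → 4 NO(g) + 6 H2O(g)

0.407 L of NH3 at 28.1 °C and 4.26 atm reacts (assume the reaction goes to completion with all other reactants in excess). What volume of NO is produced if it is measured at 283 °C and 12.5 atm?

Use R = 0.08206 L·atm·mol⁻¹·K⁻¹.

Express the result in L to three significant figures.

0.256 L

n(NH3) = PV/RT = (4.26 × 0.407) / (0.08206 × 301.25) = 0.07014 mol
n(NO) = (4/4) × 0.07014 = 0.07014 mol
V = nRT/P = 0.07014 × 0.08206 × 556.15 / 12.5 = 0.2561 L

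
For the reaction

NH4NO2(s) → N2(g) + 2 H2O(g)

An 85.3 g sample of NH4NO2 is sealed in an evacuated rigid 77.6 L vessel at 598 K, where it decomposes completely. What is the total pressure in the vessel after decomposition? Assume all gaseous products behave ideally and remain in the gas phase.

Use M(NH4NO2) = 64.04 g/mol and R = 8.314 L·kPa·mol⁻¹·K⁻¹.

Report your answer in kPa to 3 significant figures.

n(NH4NO2) = 85.3 / 64.04 = 1.332 mol
n(gas produced) = (3/1) × 1.332 = 3.996 mol
P = nRT/V = 3.996 × 8.314 × 598 / 77.6 = 256.0 kPa

256 kPa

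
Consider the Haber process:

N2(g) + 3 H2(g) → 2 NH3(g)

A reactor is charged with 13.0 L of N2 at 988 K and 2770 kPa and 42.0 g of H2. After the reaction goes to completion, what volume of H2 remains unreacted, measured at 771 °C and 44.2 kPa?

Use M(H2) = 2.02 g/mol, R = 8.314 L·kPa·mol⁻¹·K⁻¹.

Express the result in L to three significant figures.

1500 L

n(N2) = PV/RT = (2770 × 13.0) / (8.314 × 988) = 4.384 mol
n(H2) = 42.0 / 2.02 = 20.79 mol
For 4.384 mol N2, stoichiometry requires (3/1) × 4.384 = 13.15 mol H2; 20.79 mol is available, so N2 is limiting.
n(H2) consumed = (3/1) × 4.384 = 13.15 mol; remaining = 20.79 − 13.15 = 7.640 mol
V(H2) = nRT/P = 7.640 × 8.314 × 1044.15 / 44.2 = 1501 L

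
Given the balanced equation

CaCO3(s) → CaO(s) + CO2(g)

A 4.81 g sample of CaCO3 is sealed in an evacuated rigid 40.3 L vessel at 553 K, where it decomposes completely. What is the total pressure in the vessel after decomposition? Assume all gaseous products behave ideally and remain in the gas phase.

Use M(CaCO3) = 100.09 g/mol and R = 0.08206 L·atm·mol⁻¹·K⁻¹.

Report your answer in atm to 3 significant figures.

n(CaCO3) = 4.81 / 100.09 = 0.04806 mol
n(gas produced) = (1/1) × 0.04806 = 0.04806 mol
P = nRT/V = 0.04806 × 0.08206 × 553 / 40.3 = 0.05412 atm

0.0541 atm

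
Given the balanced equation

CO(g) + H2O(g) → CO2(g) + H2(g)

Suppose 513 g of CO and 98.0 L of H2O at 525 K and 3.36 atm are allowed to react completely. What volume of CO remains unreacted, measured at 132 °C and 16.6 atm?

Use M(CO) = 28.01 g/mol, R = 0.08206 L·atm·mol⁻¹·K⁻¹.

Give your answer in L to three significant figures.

21.4 L

n(CO) = 513 / 28.01 = 18.31 mol
n(H2O) = PV/RT = (3.36 × 98.0) / (0.08206 × 525) = 7.643 mol
For 18.31 mol CO, stoichiometry requires (1/1) × 18.31 = 18.31 mol H2O; 7.643 mol is available, so H2O is limiting.
n(CO) consumed = (1/1) × 7.643 = 7.643 mol; remaining = 18.31 − 7.643 = 10.67 mol
V(CO) = nRT/P = 10.67 × 0.08206 × 405.15 / 16.6 = 21.37 L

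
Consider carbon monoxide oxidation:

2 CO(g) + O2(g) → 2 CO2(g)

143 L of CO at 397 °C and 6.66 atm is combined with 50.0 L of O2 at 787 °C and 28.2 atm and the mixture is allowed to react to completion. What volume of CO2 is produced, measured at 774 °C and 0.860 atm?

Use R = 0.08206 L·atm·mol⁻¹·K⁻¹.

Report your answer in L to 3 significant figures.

1730 L

n(CO) = PV/RT = (6.66 × 143) / (0.08206 × 670.15) = 17.32 mol
n(O2) = PV/RT = (28.2 × 50.0) / (0.08206 × 1060.15) = 16.21 mol
For 17.32 mol CO, stoichiometry requires (1/2) × 17.32 = 8.660 mol O2; 16.21 mol is available, so CO is limiting.
n(CO2) = (2/2) × 17.32 = 17.32 mol
V(CO2) = nRT/P = 17.32 × 0.08206 × 1047.15 / 0.860 = 1731 L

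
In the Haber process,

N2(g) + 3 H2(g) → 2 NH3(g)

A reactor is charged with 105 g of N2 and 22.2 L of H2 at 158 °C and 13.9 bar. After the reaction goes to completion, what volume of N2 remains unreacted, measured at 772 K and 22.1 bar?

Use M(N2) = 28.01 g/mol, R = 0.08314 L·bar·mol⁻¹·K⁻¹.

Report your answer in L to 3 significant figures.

n(N2) = 105 / 28.01 = 3.749 mol
n(H2) = PV/RT = (13.9 × 22.2) / (0.08314 × 431.15) = 8.609 mol
For 3.749 mol N2, stoichiometry requires (3/1) × 3.749 = 11.25 mol H2; 8.609 mol is available, so H2 is limiting.
n(N2) consumed = (1/3) × 8.609 = 2.870 mol; remaining = 3.749 − 2.870 = 0.8790 mol
V(N2) = nRT/P = 0.8790 × 0.08314 × 772 / 22.1 = 2.553 L

2.55 L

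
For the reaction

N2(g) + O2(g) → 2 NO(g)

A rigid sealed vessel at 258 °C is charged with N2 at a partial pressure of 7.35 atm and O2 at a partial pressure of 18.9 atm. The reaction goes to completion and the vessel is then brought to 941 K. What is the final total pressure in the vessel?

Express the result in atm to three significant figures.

At constant V, partial pressures at 258 °C are proportional to moles, so apply stoichiometry directly to pressures.
P(O2) required for 7.35 atm of N2 = (1/1) × 7.35 = 7.350 atm; available 18.9 atm, so N2 is limiting.
P(O2) remaining = 18.9 − (1/1) × 7.35 = 11.55 atm
P(gaseous products) = (2)/1 × 7.35 = 14.70 atm
P_total at 258 °C = 11.55 + 14.70 = 26.25 atm
Scaling to 941 K: P = 26.25 × 941/531.15 = 46.51 atm

46.5 atm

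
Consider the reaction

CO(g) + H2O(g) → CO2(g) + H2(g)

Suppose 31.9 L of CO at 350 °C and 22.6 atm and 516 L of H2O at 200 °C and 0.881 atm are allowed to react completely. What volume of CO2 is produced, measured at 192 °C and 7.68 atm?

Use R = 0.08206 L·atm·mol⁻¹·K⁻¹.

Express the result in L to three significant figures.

58.2 L

n(CO) = PV/RT = (22.6 × 31.9) / (0.08206 × 623.15) = 14.10 mol
n(H2O) = PV/RT = (0.881 × 516) / (0.08206 × 473.15) = 11.71 mol
For 14.10 mol CO, stoichiometry requires (1/1) × 14.10 = 14.10 mol H2O; 11.71 mol is available, so H2O is limiting.
n(CO2) = (1/1) × 11.71 = 11.71 mol
V(CO2) = nRT/P = 11.71 × 0.08206 × 465.15 / 7.68 = 58.20 L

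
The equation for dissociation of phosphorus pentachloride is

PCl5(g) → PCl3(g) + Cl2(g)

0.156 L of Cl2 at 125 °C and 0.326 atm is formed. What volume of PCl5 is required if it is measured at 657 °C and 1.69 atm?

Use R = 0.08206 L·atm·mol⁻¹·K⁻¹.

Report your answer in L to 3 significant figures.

n(Cl2) = PV/RT = (0.326 × 0.156) / (0.08206 × 398.15) = 0.001557 mol
n(PCl5) = (1/1) × 0.001557 = 0.001557 mol
V = nRT/P = 0.001557 × 0.08206 × 930.15 / 1.69 = 0.07032 L

0.0703 L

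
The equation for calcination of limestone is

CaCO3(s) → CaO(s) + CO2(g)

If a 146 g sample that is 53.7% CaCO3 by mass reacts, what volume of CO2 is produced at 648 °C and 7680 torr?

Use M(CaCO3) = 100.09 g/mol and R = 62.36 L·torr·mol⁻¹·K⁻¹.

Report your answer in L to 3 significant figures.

mass of CaCO3 = 146 × 53.7/100 = 78.40 g
n(CaCO3) = 78.40 / 100.09 = 0.7833 mol
n(CO2) = (1/1) × 0.7833 = 0.7833 mol
V = nRT/P = 0.7833 × 62.36 × 921.15 / 7680 = 5.859 L

5.86 L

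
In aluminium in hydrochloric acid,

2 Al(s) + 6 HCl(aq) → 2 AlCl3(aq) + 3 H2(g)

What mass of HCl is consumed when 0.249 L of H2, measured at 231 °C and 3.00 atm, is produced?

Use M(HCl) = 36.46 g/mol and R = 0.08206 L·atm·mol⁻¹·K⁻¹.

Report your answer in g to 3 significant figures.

1.32 g

n(H2) = PV/RT = (3.00 × 0.249) / (0.08206 × 504.15) = 0.01806 mol
n(HCl) = (6/3) × 0.01806 = 0.03612 mol
m(HCl) = 0.03612 × 36.46 = 1.317 g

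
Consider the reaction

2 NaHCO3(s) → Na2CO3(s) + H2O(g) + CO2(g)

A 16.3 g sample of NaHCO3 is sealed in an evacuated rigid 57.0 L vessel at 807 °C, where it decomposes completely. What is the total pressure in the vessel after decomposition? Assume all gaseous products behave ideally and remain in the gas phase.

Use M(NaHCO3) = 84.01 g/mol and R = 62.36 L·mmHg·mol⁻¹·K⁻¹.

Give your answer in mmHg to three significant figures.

229 mmHg

n(NaHCO3) = 16.3 / 84.01 = 0.1940 mol
n(gas produced) = (2/2) × 0.1940 = 0.1940 mol
P = nRT/V = 0.1940 × 62.36 × 1080.15 / 57.0 = 229.3 mmHg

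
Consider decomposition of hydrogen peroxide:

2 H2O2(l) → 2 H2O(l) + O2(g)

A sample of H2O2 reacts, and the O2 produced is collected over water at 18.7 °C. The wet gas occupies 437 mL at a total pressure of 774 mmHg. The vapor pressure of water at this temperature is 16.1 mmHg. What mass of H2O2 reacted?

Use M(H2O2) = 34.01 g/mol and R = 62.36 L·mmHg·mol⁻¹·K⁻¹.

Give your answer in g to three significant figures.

1.24 g

P(O2) = 774 − 16.1 = 757.9 mmHg
n(O2) = PV/RT = (757.9 × 0.4370) / (62.36 × 291.85) = 0.01820 mol
n(H2O2) = (2/1) × 0.01820 = 0.03640 mol
m(H2O2) = 0.03640 × 34.01 = 1.238 g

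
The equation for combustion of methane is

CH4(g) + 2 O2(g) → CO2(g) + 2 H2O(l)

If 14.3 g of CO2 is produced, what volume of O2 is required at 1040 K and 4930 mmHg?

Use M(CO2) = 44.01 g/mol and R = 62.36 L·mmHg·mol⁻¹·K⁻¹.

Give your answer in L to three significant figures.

8.55 L

n(CO2) = 14.30 / 44.01 = 0.3249 mol
n(O2) = (2/1) × 0.3249 = 0.6498 mol
V = nRT/P = 0.6498 × 62.36 × 1040 / 4930 = 8.548 L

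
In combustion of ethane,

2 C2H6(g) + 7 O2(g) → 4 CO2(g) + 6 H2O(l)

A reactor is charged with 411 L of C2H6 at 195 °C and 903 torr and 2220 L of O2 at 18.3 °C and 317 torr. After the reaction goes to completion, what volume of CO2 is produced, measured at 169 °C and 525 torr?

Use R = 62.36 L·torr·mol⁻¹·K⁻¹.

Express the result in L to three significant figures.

1160 L

n(C2H6) = PV/RT = (903 × 411) / (62.36 × 468.15) = 12.71 mol
n(O2) = PV/RT = (317 × 2220) / (62.36 × 291.45) = 38.72 mol
For 12.71 mol C2H6, stoichiometry requires (7/2) × 12.71 = 44.48 mol O2; 38.72 mol is available, so O2 is limiting.
n(CO2) = (4/7) × 38.72 = 22.13 mol
V(CO2) = nRT/P = 22.13 × 62.36 × 442.15 / 525 = 1162 L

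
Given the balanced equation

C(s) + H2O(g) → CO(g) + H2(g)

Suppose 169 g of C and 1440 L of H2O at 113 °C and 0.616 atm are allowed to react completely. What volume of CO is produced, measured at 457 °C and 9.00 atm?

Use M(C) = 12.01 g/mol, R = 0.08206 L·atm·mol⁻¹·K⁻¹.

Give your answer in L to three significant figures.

93.7 L

n(C) = 169 / 12.01 = 14.07 mol
n(H2O) = PV/RT = (0.616 × 1440) / (0.08206 × 386.15) = 27.99 mol
For 14.07 mol C, stoichiometry requires (1/1) × 14.07 = 14.07 mol H2O; 27.99 mol is available, so C is limiting.
n(CO) = (1/1) × 14.07 = 14.07 mol
V(CO) = nRT/P = 14.07 × 0.08206 × 730.15 / 9.00 = 93.67 L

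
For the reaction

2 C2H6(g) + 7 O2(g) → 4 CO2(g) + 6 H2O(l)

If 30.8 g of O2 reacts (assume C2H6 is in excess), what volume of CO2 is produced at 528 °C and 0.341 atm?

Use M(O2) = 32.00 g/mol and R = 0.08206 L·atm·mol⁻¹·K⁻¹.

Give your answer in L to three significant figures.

n(O2) = 30.80 / 32.00 = 0.9625 mol
n(CO2) = (4/7) × 0.9625 = 0.5500 mol
V = nRT/P = 0.5500 × 0.08206 × 801.15 / 0.341 = 106.0 L

106 L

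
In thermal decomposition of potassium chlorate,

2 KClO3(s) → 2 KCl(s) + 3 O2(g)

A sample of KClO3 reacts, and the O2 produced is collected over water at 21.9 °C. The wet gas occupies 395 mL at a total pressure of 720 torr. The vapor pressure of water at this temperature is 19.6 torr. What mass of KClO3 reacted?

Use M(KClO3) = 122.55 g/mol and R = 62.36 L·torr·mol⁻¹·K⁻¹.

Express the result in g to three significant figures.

1.23 g

P(O2) = 720 − 19.6 = 700.4 torr
n(O2) = PV/RT = (700.4 × 0.3950) / (62.36 × 295.05) = 0.01504 mol
n(KClO3) = (2/3) × 0.01504 = 0.01003 mol
m(KClO3) = 0.01003 × 122.55 = 1.229 g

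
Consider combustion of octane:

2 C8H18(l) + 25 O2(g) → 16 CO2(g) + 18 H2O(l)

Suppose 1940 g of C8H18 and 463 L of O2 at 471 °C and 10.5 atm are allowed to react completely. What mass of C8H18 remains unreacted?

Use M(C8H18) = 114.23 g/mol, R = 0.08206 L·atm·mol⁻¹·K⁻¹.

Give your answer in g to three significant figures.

n(C8H18) = 1940 / 114.23 = 16.98 mol
n(O2) = PV/RT = (10.5 × 463) / (0.08206 × 744.15) = 79.61 mol
For 16.98 mol C8H18, stoichiometry requires (25/2) × 16.98 = 212.2 mol O2; 79.61 mol is available, so O2 is limiting.
n(C8H18) consumed = (2/25) × 79.61 = 6.369 mol; remaining = 16.98 − 6.369 = 10.61 mol
m(C8H18) = 10.61 × 114.23 = 1212 g

1210 g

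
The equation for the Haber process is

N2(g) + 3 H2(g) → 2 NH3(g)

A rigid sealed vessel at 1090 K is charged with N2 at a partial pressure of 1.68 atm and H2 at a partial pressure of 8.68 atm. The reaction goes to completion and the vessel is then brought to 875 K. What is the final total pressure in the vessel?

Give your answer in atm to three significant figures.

5.62 atm

Because the vessel is rigid and T is held at 1090 K, work the stoichiometry in partial pressures (P_i = n_iRT/V).
P(H2) required for 1.68 atm of N2 = (3/1) × 1.68 = 5.040 atm; available 8.68 atm, so N2 is limiting.
P(H2) remaining = 8.68 − (3/1) × 1.68 = 3.640 atm
P(gaseous products) = (2)/1 × 1.68 = 3.360 atm
P_total at 1090 K = 3.640 + 3.360 = 7.000 atm
Scaling to 875 K: P = 7.000 × 875/1090 = 5.619 atm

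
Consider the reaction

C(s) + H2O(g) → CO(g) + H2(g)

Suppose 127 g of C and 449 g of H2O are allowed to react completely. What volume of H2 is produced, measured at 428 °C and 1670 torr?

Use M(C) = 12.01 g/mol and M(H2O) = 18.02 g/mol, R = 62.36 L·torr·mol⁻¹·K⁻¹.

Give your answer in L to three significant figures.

n(C) = 127 / 12.01 = 10.57 mol
n(H2O) = 449 / 18.02 = 24.92 mol
For 10.57 mol C, stoichiometry requires (1/1) × 10.57 = 10.57 mol H2O; 24.92 mol is available, so C is limiting.
n(H2) = (1/1) × 10.57 = 10.57 mol
V(H2) = nRT/P = 10.57 × 62.36 × 701.15 / 1670 = 276.7 L

277 L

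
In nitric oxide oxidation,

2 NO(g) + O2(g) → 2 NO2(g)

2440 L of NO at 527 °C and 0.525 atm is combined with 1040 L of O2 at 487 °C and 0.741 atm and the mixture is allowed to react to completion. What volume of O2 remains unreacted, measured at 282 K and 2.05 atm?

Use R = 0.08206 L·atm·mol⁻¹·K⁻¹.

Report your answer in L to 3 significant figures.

n(NO) = PV/RT = (0.525 × 2440) / (0.08206 × 800.15) = 19.51 mol
n(O2) = PV/RT = (0.741 × 1040) / (0.08206 × 760.15) = 12.35 mol
For 19.51 mol NO, stoichiometry requires (1/2) × 19.51 = 9.755 mol O2; 12.35 mol is available, so NO is limiting.
n(O2) consumed = (1/2) × 19.51 = 9.755 mol; remaining = 12.35 − 9.755 = 2.595 mol
V(O2) = nRT/P = 2.595 × 0.08206 × 282 / 2.05 = 29.29 L

29.3 L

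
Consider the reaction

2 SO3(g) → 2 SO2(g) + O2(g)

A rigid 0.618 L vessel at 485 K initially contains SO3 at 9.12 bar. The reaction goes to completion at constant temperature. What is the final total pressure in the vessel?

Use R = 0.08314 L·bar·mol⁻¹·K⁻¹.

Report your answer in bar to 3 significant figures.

13.7 bar

Since T and V are fixed, P_final/P_initial = n_final/n_initial = 3/2.
P_final = (3/2) × 9.12 = 13.68 bar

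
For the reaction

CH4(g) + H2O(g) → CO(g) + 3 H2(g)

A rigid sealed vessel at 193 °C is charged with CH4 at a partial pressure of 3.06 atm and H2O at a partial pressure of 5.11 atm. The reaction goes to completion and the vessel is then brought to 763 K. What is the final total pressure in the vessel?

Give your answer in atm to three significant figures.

23.4 atm

At constant V, partial pressures at 193 °C are proportional to moles, so apply stoichiometry directly to pressures.
P(H2O) required for 3.06 atm of CH4 = (1/1) × 3.06 = 3.060 atm; available 5.11 atm, so CH4 is limiting.
P(H2O) remaining = 5.11 − (1/1) × 3.06 = 2.050 atm
P(gaseous products) = (1+3)/1 × 3.06 = 12.24 atm
P_total at 193 °C = 2.050 + 12.24 = 14.29 atm
Scaling to 763 K: P = 14.29 × 763/466.15 = 23.39 atm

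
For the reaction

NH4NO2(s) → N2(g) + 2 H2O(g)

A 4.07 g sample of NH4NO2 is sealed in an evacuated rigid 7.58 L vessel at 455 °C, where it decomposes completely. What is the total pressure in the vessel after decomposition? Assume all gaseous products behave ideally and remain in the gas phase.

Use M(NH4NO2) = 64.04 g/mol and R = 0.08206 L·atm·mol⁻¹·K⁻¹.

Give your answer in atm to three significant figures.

n(NH4NO2) = 4.07 / 64.04 = 0.06355 mol
n(gas produced) = (3/1) × 0.06355 = 0.1906 mol
P = nRT/V = 0.1906 × 0.08206 × 728.15 / 7.58 = 1.502 atm

1.50 atm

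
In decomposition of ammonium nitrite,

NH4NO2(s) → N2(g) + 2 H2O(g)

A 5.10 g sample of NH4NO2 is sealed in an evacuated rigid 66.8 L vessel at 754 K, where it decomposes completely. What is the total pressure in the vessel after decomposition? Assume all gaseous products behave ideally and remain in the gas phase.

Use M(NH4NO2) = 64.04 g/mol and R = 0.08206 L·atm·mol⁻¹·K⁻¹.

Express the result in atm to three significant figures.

n(NH4NO2) = 5.10 / 64.04 = 0.07964 mol
n(gas produced) = (3/1) × 0.07964 = 0.2389 mol
P = nRT/V = 0.2389 × 0.08206 × 754 / 66.8 = 0.2213 atm

0.221 atm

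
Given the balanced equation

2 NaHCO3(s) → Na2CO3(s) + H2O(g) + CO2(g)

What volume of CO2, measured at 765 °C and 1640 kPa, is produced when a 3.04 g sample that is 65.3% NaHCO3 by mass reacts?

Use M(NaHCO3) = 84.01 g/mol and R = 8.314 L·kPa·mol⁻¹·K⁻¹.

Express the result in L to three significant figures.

0.0622 L

mass of NaHCO3 = 3.04 × 65.3/100 = 1.985 g
n(NaHCO3) = 1.985 / 84.01 = 0.02363 mol
n(CO2) = (1/2) × 0.02363 = 0.01182 mol
V = nRT/P = 0.01182 × 8.314 × 1038.15 / 1640 = 0.06221 L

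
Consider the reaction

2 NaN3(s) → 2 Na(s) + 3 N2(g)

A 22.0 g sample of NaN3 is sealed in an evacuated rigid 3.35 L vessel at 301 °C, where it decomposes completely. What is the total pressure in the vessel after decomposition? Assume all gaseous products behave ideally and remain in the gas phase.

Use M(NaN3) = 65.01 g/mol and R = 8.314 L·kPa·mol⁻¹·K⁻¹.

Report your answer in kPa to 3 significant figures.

723 kPa

n(NaN3) = 22.0 / 65.01 = 0.3384 mol
n(gas produced) = (3/2) × 0.3384 = 0.5076 mol
P = nRT/V = 0.5076 × 8.314 × 574.15 / 3.35 = 723.3 kPa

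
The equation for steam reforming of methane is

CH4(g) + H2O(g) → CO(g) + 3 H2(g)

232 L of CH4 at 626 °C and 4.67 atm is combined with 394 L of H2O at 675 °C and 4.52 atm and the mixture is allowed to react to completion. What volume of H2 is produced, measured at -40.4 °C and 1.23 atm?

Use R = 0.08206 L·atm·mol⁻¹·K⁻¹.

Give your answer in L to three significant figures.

684 L

n(CH4) = PV/RT = (4.67 × 232) / (0.08206 × 899.15) = 14.68 mol
n(H2O) = PV/RT = (4.52 × 394) / (0.08206 × 948.15) = 22.89 mol
For 14.68 mol CH4, stoichiometry requires (1/1) × 14.68 = 14.68 mol H2O; 22.89 mol is available, so CH4 is limiting.
n(H2) = (3/1) × 14.68 = 44.04 mol
V(H2) = nRT/P = 44.04 × 0.08206 × 232.75 / 1.23 = 683.9 L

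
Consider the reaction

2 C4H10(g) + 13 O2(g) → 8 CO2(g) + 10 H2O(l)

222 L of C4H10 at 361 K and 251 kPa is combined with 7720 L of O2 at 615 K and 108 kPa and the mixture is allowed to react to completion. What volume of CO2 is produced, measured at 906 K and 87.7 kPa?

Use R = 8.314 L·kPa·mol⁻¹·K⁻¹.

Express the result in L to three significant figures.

6380 L

n(C4H10) = PV/RT = (251 × 222) / (8.314 × 361) = 18.57 mol
n(O2) = PV/RT = (108 × 7720) / (8.314 × 615) = 163.1 mol
For 18.57 mol C4H10, stoichiometry requires (13/2) × 18.57 = 120.7 mol O2; 163.1 mol is available, so C4H10 is limiting.
n(CO2) = (8/2) × 18.57 = 74.28 mol
V(CO2) = nRT/P = 74.28 × 8.314 × 906 / 87.7 = 6380 L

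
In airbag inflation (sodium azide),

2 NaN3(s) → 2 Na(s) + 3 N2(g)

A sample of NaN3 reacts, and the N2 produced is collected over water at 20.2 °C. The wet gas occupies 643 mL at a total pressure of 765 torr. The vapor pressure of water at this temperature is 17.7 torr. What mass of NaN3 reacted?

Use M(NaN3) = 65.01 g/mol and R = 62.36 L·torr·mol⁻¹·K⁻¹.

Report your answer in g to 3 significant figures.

P(N2) = 765 − 17.7 = 747.3 torr
n(N2) = PV/RT = (747.3 × 0.6430) / (62.36 × 293.35) = 0.02627 mol
n(NaN3) = (2/3) × 0.02627 = 0.01751 mol
m(NaN3) = 0.01751 × 65.01 = 1.138 g

1.14 g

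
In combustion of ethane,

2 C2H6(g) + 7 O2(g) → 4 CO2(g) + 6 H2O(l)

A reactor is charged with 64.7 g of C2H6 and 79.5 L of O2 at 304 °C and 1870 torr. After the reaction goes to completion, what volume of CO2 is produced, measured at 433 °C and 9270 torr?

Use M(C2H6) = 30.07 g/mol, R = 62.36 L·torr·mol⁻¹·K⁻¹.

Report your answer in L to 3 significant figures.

n(C2H6) = 64.7 / 30.07 = 2.152 mol
n(O2) = PV/RT = (1870 × 79.5) / (62.36 × 577.15) = 4.131 mol
For 2.152 mol C2H6, stoichiometry requires (7/2) × 2.152 = 7.532 mol O2; 4.131 mol is available, so O2 is limiting.
n(CO2) = (4/7) × 4.131 = 2.361 mol
V(CO2) = nRT/P = 2.361 × 62.36 × 706.15 / 9270 = 11.22 L

11.2 L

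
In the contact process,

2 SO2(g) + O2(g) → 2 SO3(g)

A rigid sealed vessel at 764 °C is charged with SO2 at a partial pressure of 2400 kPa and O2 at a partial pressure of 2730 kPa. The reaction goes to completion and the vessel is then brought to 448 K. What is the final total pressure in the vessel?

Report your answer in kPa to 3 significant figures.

1700 kPa

With V and T fixed, P_i ∝ n_i, so the mole ratios apply directly to partial pressures at 764 °C.
P(O2) required for 2400 kPa of SO2 = (1/2) × 2400 = 1200 kPa; available 2730 kPa, so SO2 is limiting.
P(O2) remaining = 2730 − (1/2) × 2400 = 1530 kPa
P(gaseous products) = (2)/2 × 2400 = 2400 kPa
P_total at 764 °C = 1530 + 2400 = 3930 kPa
Scaling to 448 K: P = 3930 × 448/1037.15 = 1698 kPa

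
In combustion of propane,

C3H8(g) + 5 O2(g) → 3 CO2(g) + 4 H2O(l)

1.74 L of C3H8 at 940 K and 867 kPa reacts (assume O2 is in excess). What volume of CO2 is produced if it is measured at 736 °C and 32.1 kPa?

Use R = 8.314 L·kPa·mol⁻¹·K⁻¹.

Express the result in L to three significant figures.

n(C3H8) = PV/RT = (867 × 1.74) / (8.314 × 940) = 0.1930 mol
n(CO2) = (3/1) × 0.1930 = 0.5790 mol
V = nRT/P = 0.5790 × 8.314 × 1009.15 / 32.1 = 151.3 L

151 L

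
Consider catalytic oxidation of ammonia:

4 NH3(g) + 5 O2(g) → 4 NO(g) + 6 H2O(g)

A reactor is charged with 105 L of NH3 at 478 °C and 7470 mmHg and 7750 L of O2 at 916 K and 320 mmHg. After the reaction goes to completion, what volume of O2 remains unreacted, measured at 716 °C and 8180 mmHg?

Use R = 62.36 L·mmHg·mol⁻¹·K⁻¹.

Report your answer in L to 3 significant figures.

170 L

n(NH3) = PV/RT = (7470 × 105) / (62.36 × 751.15) = 16.74 mol
n(O2) = PV/RT = (320 × 7750) / (62.36 × 916) = 43.42 mol
For 16.74 mol NH3, stoichiometry requires (5/4) × 16.74 = 20.92 mol O2; 43.42 mol is available, so NH3 is limiting.
n(O2) consumed = (5/4) × 16.74 = 20.92 mol; remaining = 43.42 − 20.92 = 22.50 mol
V(O2) = nRT/P = 22.50 × 62.36 × 989.15 / 8180 = 169.7 L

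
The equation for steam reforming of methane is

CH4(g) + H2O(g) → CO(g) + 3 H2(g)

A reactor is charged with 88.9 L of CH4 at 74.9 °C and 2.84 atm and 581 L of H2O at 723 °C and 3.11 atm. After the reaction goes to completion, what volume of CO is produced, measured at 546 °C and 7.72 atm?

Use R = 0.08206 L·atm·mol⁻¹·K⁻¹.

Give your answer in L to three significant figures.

n(CH4) = PV/RT = (2.84 × 88.9) / (0.08206 × 348.05) = 8.840 mol
n(H2O) = PV/RT = (3.11 × 581) / (0.08206 × 996.15) = 22.10 mol
For 8.840 mol CH4, stoichiometry requires (1/1) × 8.840 = 8.840 mol H2O; 22.10 mol is available, so CH4 is limiting.
n(CO) = (1/1) × 8.840 = 8.840 mol
V(CO) = nRT/P = 8.840 × 0.08206 × 819.15 / 7.72 = 76.97 L

77.0 L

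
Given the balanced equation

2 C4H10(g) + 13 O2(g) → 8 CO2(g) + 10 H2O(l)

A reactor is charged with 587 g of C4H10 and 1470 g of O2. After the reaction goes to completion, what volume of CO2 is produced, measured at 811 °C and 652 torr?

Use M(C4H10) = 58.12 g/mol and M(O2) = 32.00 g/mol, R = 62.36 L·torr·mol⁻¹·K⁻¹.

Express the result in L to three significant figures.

2930 L

n(C4H10) = 587 / 58.12 = 10.10 mol
n(O2) = 1470 / 32.00 = 45.94 mol
For 10.10 mol C4H10, stoichiometry requires (13/2) × 10.10 = 65.65 mol O2; 45.94 mol is available, so O2 is limiting.
n(CO2) = (8/13) × 45.94 = 28.27 mol
V(CO2) = nRT/P = 28.27 × 62.36 × 1084.15 / 652 = 2931 L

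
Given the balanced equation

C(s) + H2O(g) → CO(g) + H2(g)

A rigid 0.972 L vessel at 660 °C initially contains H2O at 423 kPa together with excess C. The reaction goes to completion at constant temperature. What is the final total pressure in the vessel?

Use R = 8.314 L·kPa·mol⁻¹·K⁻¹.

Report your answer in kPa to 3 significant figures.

846 kPa

Since T and V are fixed, P_final/P_initial = n_final/n_initial = 2/1.
P_final = (2/1) × 423 = 846.0 kPa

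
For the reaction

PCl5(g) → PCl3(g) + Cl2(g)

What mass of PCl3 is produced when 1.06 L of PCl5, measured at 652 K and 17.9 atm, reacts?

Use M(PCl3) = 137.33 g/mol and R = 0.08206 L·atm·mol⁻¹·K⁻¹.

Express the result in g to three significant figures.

n(PCl5) = PV/RT = (17.9 × 1.06) / (0.08206 × 652) = 0.3546 mol
n(PCl3) = (1/1) × 0.3546 = 0.3546 mol
m(PCl3) = 0.3546 × 137.33 = 48.70 g

48.7 g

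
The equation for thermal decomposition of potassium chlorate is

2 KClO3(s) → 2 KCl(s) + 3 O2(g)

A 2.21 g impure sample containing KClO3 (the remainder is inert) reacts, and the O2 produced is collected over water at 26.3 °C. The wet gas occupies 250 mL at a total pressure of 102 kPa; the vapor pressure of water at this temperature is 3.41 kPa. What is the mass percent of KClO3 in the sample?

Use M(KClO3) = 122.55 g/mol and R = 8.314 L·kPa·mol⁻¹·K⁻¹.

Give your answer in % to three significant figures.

P(O2) = 102 − 3.41 = 98.59 kPa
n(O2) = PV/RT = (98.59 × 0.2500) / (8.314 × 299.45) = 0.009900 mol
n(KClO3) = (2/3) × 0.009900 = 0.006600 mol
m(KClO3) = 0.006600 × 122.55 = 0.8088 g
%KClO3 = 0.8088 / 2.21 × 100 = 36.60%

36.6 %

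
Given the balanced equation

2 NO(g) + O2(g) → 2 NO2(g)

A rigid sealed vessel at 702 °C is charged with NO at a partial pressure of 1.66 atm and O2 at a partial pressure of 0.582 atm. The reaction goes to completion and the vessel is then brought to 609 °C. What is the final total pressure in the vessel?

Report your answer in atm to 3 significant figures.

With V and T fixed, P_i ∝ n_i, so the mole ratios apply directly to partial pressures at 702 °C.
P(O2) required for 1.66 atm of NO = (1/2) × 1.66 = 0.8300 atm; available 0.582 atm, so O2 is limiting.
P(NO) remaining = 1.66 − (2/1) × 0.582 = 0.4960 atm
P(gaseous products) = (2)/1 × 0.582 = 1.164 atm
P_total at 702 °C = 0.4960 + 1.164 = 1.660 atm
Scaling to 609 °C: P = 1.660 × 882.15/975.15 = 1.502 atm

1.50 atm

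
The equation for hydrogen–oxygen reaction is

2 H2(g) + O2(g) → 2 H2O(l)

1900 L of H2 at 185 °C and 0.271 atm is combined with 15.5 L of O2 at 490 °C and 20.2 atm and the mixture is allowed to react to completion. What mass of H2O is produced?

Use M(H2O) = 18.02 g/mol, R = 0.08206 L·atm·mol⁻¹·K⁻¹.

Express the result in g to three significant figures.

180 g

n(H2) = PV/RT = (0.271 × 1900) / (0.08206 × 458.15) = 13.70 mol
n(O2) = PV/RT = (20.2 × 15.5) / (0.08206 × 763.15) = 5.000 mol
For 13.70 mol H2, stoichiometry requires (1/2) × 13.70 = 6.850 mol O2; 5.000 mol is available, so O2 is limiting.
n(H2O) = (2/1) × 5.000 = 10.00 mol
m(H2O) = 10.00 × 18.02 = 180.2 g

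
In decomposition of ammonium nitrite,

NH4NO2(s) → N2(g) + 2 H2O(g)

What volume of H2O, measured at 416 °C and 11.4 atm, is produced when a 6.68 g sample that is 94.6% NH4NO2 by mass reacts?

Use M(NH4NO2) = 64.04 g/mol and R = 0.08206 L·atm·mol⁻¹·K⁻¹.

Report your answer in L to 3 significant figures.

0.979 L

mass of NH4NO2 = 6.68 × 94.6/100 = 6.319 g
n(NH4NO2) = 6.319 / 64.04 = 0.09867 mol
n(H2O) = (2/1) × 0.09867 = 0.1973 mol
V = nRT/P = 0.1973 × 0.08206 × 689.15 / 11.4 = 0.9787 L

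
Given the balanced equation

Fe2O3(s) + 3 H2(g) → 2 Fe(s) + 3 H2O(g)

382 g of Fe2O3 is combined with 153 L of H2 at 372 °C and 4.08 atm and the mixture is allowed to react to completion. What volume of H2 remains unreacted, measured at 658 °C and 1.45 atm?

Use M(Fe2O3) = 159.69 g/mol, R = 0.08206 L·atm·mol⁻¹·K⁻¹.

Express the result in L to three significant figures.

n(Fe2O3) = 382 / 159.69 = 2.392 mol
n(H2) = PV/RT = (4.08 × 153) / (0.08206 × 645.15) = 11.79 mol
For 2.392 mol Fe2O3, stoichiometry requires (3/1) × 2.392 = 7.176 mol H2; 11.79 mol is available, so Fe2O3 is limiting.
n(H2) consumed = (3/1) × 2.392 = 7.176 mol; remaining = 11.79 − 7.176 = 4.614 mol
V(H2) = nRT/P = 4.614 × 0.08206 × 931.15 / 1.45 = 243.1 L

243 L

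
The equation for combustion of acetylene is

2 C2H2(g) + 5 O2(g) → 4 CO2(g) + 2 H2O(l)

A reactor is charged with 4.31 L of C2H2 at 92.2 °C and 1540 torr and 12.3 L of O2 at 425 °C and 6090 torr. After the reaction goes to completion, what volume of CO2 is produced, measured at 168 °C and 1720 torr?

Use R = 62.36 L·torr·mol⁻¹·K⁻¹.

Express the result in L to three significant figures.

9.32 L

n(C2H2) = PV/RT = (1540 × 4.31) / (62.36 × 365.35) = 0.2913 mol
n(O2) = PV/RT = (6090 × 12.3) / (62.36 × 698.15) = 1.721 mol
For 0.2913 mol C2H2, stoichiometry requires (5/2) × 0.2913 = 0.7283 mol O2; 1.721 mol is available, so C2H2 is limiting.
n(CO2) = (4/2) × 0.2913 = 0.5826 mol
V(CO2) = nRT/P = 0.5826 × 62.36 × 441.15 / 1720 = 9.318 L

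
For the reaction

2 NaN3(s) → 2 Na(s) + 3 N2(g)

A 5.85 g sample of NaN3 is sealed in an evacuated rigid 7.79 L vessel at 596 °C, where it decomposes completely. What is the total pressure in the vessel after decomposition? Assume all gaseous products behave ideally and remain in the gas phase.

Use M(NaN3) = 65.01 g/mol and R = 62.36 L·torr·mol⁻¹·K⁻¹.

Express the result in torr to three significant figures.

n(NaN3) = 5.85 / 65.01 = 0.08999 mol
n(gas produced) = (3/2) × 0.08999 = 0.1350 mol
P = nRT/V = 0.1350 × 62.36 × 869.15 / 7.79 = 939.3 torr

939 torr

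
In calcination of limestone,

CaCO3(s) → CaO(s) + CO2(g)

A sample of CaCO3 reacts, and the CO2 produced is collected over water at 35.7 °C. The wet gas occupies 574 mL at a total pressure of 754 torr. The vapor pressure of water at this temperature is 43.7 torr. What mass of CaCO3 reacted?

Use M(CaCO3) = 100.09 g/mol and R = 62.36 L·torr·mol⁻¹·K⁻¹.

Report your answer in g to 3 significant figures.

P(CO2) = 754 − 43.7 = 710.3 torr
n(CO2) = PV/RT = (710.3 × 0.5740) / (62.36 × 308.85) = 0.02117 mol
n(CaCO3) = (1/1) × 0.02117 = 0.02117 mol
m(CaCO3) = 0.02117 × 100.09 = 2.119 g

2.12 g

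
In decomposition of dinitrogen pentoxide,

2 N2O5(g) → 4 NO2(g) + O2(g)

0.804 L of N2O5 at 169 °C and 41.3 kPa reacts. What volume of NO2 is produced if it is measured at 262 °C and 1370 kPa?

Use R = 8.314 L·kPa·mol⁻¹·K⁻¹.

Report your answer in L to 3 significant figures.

n(N2O5) = PV/RT = (41.3 × 0.804) / (8.314 × 442.15) = 0.009033 mol
n(NO2) = (4/2) × 0.009033 = 0.01807 mol
V = nRT/P = 0.01807 × 8.314 × 535.15 / 1370 = 0.05868 L

0.0587 L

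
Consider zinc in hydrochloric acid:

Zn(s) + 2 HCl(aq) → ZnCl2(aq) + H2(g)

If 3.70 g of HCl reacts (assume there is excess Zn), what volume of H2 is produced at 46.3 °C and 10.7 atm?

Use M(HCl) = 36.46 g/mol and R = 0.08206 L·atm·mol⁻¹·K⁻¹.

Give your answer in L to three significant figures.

n(HCl) = 3.700 / 36.46 = 0.1015 mol
n(H2) = (1/2) × 0.1015 = 0.05075 mol
V = nRT/P = 0.05075 × 0.08206 × 319.45 / 10.7 = 0.1243 L

0.124 L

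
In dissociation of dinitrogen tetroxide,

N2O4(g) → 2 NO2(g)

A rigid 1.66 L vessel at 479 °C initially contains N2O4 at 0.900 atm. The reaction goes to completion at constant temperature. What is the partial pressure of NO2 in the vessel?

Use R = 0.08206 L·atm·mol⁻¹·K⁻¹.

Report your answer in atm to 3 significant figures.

1.80 atm

n(N2O4)₀ = PV/RT = (0.900 × 1.66) / (0.08206 × 752.15) = 0.02421 mol
n(NO2) = (2/1) × 0.02421 = 0.04842 mol
P(NO2) = nRT/V = 0.04842 × 0.08206 × 752.15 / 1.66 = 1.800 atm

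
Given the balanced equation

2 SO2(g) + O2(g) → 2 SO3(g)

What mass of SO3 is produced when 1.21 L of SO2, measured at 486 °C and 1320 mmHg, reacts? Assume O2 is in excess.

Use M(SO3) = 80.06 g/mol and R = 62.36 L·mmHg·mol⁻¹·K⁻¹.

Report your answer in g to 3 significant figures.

2.70 g

n(SO2) = PV/RT = (1320 × 1.21) / (62.36 × 759.15) = 0.03374 mol
n(SO3) = (2/2) × 0.03374 = 0.03374 mol
m(SO3) = 0.03374 × 80.06 = 2.701 g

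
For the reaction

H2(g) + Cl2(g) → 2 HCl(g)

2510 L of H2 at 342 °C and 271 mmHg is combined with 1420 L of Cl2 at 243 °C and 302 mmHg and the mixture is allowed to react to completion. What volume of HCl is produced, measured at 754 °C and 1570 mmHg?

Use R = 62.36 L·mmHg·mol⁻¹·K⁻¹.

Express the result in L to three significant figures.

1090 L

n(H2) = PV/RT = (271 × 2510) / (62.36 × 615.15) = 17.73 mol
n(Cl2) = PV/RT = (302 × 1420) / (62.36 × 516.15) = 13.32 mol
For 17.73 mol H2, stoichiometry requires (1/1) × 17.73 = 17.73 mol Cl2; 13.32 mol is available, so Cl2 is limiting.
n(HCl) = (2/1) × 13.32 = 26.64 mol
V(HCl) = nRT/P = 26.64 × 62.36 × 1027.15 / 1570 = 1087 L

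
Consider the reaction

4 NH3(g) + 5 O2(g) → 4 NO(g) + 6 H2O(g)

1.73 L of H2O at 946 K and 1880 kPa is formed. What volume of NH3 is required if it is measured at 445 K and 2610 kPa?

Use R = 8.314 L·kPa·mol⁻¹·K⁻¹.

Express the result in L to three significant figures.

n(H2O) = PV/RT = (1880 × 1.73) / (8.314 × 946) = 0.4135 mol
n(NH3) = (4/6) × 0.4135 = 0.2757 mol
V = nRT/P = 0.2757 × 8.314 × 445 / 2610 = 0.3908 L

0.391 L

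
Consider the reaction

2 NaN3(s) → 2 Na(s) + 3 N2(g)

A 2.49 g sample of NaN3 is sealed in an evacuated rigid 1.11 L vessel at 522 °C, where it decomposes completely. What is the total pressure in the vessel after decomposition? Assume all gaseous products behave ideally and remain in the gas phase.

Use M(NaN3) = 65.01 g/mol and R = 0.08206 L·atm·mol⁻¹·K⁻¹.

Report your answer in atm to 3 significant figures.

n(NaN3) = 2.49 / 65.01 = 0.03830 mol
n(gas produced) = (3/2) × 0.03830 = 0.05745 mol
P = nRT/V = 0.05745 × 0.08206 × 795.15 / 1.11 = 3.377 atm

3.38 atm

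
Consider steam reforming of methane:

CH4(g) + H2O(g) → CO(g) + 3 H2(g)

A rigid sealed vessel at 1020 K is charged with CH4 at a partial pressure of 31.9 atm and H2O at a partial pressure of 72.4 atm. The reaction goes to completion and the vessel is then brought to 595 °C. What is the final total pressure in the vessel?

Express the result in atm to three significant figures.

143 atm

Because the vessel is rigid and T is held at 1020 K, work the stoichiometry in partial pressures (P_i = n_iRT/V).
P(H2O) required for 31.9 atm of CH4 = (1/1) × 31.9 = 31.90 atm; available 72.4 atm, so CH4 is limiting.
P(H2O) remaining = 72.4 − (1/1) × 31.9 = 40.50 atm
P(gaseous products) = (1+3)/1 × 31.9 = 127.6 atm
P_total at 1020 K = 40.50 + 127.6 = 168.1 atm
Scaling to 595 °C: P = 168.1 × 868.15/1020 = 143.1 atm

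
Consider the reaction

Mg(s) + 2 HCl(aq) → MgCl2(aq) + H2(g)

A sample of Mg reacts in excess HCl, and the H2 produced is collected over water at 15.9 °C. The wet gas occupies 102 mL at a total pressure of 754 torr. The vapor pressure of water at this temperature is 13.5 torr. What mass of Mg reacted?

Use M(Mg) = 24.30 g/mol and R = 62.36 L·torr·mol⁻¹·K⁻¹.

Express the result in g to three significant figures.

0.102 g

P(H2) = 754 − 13.5 = 740.5 torr
n(H2) = PV/RT = (740.5 × 0.1020) / (62.36 × 289.05) = 0.004190 mol
n(Mg) = (1/1) × 0.004190 = 0.004190 mol
m(Mg) = 0.004190 × 24.30 = 0.1018 g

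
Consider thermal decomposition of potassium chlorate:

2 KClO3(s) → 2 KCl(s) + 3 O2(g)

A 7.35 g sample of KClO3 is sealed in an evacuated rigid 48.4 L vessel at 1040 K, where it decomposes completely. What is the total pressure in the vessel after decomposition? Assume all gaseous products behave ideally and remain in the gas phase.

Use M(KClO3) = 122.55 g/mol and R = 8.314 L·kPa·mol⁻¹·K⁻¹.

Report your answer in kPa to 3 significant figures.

16.1 kPa

n(KClO3) = 7.35 / 122.55 = 0.05998 mol
n(gas produced) = (3/2) × 0.05998 = 0.08997 mol
P = nRT/V = 0.08997 × 8.314 × 1040 / 48.4 = 16.07 kPa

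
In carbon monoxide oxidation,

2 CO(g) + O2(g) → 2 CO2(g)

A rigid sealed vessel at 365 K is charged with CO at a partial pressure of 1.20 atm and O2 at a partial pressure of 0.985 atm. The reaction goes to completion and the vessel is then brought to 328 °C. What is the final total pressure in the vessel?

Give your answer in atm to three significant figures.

2.61 atm

With V and T fixed, P_i ∝ n_i, so the mole ratios apply directly to partial pressures at 365 K.
P(O2) required for 1.20 atm of CO = (1/2) × 1.20 = 0.6000 atm; available 0.985 atm, so CO is limiting.
P(O2) remaining = 0.985 − (1/2) × 1.20 = 0.3850 atm
P(gaseous products) = (2)/2 × 1.20 = 1.200 atm
P_total at 365 K = 0.3850 + 1.200 = 1.585 atm
Scaling to 328 °C: P = 1.585 × 601.15/365 = 2.610 atm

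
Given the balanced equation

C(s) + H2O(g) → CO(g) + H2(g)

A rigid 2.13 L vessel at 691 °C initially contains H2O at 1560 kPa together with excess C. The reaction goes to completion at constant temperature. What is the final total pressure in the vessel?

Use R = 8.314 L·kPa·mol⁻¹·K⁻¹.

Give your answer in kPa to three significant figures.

Rigid vessel, constant T ⇒ P scales with total gas moles (1 → 2).
P_final = (2/1) × 1560 = 3120 kPa

3120 kPa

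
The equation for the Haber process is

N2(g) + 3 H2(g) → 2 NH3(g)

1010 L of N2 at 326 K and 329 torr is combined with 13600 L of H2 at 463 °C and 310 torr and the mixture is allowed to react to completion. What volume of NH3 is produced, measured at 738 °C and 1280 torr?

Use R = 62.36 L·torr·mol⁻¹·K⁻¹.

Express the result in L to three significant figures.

1610 L

n(N2) = PV/RT = (329 × 1010) / (62.36 × 326) = 16.35 mol
n(H2) = PV/RT = (310 × 13600) / (62.36 × 736.15) = 91.84 mol
For 16.35 mol N2, stoichiometry requires (3/1) × 16.35 = 49.05 mol H2; 91.84 mol is available, so N2 is limiting.
n(NH3) = (2/1) × 16.35 = 32.70 mol
V(NH3) = nRT/P = 32.70 × 62.36 × 1011.15 / 1280 = 1611 L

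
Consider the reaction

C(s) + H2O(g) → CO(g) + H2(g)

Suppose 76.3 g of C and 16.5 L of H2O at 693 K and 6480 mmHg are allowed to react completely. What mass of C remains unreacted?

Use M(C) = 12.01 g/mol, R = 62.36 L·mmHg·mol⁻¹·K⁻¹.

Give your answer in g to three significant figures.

n(C) = 76.3 / 12.01 = 6.353 mol
n(H2O) = PV/RT = (6480 × 16.5) / (62.36 × 693) = 2.474 mol
For 6.353 mol C, stoichiometry requires (1/1) × 6.353 = 6.353 mol H2O; 2.474 mol is available, so H2O is limiting.
n(C) consumed = (1/1) × 2.474 = 2.474 mol; remaining = 6.353 − 2.474 = 3.879 mol
m(C) = 3.879 × 12.01 = 46.59 g

46.6 g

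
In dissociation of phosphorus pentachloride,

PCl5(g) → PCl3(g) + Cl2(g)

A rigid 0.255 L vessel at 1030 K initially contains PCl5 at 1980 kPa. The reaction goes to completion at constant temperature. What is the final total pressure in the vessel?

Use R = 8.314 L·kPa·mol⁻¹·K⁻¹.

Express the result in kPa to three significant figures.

3960 kPa

At constant T and V, P ∝ n(gas): 1 mol gas → 2 mol gas.
P_final = (2/1) × 1980 = 3960 kPa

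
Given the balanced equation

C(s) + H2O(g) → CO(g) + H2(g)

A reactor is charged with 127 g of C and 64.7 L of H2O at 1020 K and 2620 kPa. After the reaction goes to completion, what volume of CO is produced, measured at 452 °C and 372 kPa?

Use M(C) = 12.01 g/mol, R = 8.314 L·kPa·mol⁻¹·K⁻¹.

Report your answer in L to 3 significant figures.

171 L

n(C) = 127 / 12.01 = 10.57 mol
n(H2O) = PV/RT = (2620 × 64.7) / (8.314 × 1020) = 19.99 mol
For 10.57 mol C, stoichiometry requires (1/1) × 10.57 = 10.57 mol H2O; 19.99 mol is available, so C is limiting.
n(CO) = (1/1) × 10.57 = 10.57 mol
V(CO) = nRT/P = 10.57 × 8.314 × 725.15 / 372 = 171.3 L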